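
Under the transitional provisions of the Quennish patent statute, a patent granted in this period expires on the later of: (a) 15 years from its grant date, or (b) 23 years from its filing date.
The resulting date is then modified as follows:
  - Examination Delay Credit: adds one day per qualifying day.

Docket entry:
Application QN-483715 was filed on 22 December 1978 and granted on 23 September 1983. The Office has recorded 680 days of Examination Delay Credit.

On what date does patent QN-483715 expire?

(a) grant + 15 years → 23 September 1998.
(b) filing + 23 years → 22 December 2001.
Later of the two: 22 December 2001.
Examination Delay Credit: +680 days → 2 November 2003.

November 2, 2003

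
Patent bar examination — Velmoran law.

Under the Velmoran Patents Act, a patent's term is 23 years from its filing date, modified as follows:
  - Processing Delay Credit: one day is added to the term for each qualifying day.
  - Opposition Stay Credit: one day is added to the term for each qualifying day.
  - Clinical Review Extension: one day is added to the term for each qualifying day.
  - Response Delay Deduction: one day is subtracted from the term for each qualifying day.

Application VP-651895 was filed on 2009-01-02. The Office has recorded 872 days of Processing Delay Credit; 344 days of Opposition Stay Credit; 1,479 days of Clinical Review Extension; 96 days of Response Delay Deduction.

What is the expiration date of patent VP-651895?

2039-02-13

Base term: filing date + 23 years → 2 January 2032.
Processing Delay Credit: +872 days → 23 May 2034.
Opposition Stay Credit: +344 days → 2 May 2035.
Clinical Review Extension: +1479 days → 20 May 2039.
Response Delay Deduction: −96 days → 13 February 2039.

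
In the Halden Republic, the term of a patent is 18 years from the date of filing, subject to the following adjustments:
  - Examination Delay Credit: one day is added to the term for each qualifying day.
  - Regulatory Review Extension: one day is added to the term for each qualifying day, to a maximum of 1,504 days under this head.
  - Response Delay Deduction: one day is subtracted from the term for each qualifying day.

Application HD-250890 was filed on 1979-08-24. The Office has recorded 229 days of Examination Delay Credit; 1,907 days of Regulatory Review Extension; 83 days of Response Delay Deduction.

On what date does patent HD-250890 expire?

March 1, 2002

Base term: filing date + 18 years → 24 August 1997.
Examination Delay Credit: +229 days → 10 April 1998.
Regulatory Review Extension: 1907 days claimed exceeds the 1504-day cap, so +1504 days → 23 May 2002.
Response Delay Deduction: −83 days → 1 March 2002.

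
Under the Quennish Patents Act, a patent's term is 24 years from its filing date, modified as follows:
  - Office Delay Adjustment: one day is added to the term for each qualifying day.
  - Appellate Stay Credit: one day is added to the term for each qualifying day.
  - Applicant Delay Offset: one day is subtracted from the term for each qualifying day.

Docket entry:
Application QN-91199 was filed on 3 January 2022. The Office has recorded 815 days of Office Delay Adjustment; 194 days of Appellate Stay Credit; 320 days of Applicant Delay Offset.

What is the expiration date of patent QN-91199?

Base term: filing date + 24 years → 3 January 2046.
Office Delay Adjustment: +815 days → 28 March 2048.
Appellate Stay Credit: +194 days → 8 October 2048.
Applicant Delay Offset: −320 days → 23 November 2047.

2047-11-23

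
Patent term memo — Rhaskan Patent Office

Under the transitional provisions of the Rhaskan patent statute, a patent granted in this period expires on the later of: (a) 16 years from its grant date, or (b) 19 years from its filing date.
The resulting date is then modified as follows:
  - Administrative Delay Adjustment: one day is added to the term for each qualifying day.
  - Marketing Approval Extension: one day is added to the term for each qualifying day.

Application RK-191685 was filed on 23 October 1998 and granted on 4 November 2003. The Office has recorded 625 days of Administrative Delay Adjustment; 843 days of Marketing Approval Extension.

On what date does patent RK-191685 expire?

2023-11-11

(a) grant + 16 years → 4 November 2019.
(b) filing + 19 years → 23 October 2017.
Later of the two: 4 November 2019.
Administrative Delay Adjustment: +625 days → 21 July 2021.
Marketing Approval Extension: +843 days → 11 November 2023.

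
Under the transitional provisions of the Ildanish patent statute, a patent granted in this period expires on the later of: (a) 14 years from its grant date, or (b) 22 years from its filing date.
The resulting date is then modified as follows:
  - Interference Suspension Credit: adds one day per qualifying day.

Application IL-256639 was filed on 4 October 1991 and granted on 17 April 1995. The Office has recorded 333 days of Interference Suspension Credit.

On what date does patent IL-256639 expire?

(a) grant + 14 years → 17 April 2009.
(b) filing + 22 years → 4 October 2013.
Later of the two: 4 October 2013.
Interference Suspension Credit: +333 days → 2 September 2014.

September 2, 2014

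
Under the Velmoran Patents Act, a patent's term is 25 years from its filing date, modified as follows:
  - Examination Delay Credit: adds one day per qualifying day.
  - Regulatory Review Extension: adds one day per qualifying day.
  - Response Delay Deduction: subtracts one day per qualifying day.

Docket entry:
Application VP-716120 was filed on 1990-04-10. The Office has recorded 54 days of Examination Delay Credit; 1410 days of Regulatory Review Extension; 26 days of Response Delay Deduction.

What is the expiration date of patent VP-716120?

2019-03-18

Base term: filing date + 25 years → 10 April 2015.
Examination Delay Credit: +54 days → 3 June 2015.
Regulatory Review Extension: +1410 days → 13 April 2019.
Response Delay Deduction: −26 days → 18 March 2019.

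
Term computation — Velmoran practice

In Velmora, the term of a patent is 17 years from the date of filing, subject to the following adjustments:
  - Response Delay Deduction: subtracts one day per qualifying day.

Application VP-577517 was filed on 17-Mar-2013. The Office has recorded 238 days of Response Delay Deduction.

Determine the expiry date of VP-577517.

July 22, 2029

Base term: filing date + 17 years → 17 March 2030.
Response Delay Deduction: −238 days → 22 July 2029.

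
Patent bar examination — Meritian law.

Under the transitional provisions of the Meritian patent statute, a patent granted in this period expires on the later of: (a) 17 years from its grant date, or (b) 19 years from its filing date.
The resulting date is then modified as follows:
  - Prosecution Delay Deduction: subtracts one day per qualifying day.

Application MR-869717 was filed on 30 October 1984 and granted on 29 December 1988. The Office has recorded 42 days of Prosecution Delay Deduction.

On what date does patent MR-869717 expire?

2005-11-17

(a) grant + 17 years → 29 December 2005.
(b) filing + 19 years → 30 October 2003.
Later of the two: 29 December 2005.
Prosecution Delay Deduction: −42 days → 17 November 2005.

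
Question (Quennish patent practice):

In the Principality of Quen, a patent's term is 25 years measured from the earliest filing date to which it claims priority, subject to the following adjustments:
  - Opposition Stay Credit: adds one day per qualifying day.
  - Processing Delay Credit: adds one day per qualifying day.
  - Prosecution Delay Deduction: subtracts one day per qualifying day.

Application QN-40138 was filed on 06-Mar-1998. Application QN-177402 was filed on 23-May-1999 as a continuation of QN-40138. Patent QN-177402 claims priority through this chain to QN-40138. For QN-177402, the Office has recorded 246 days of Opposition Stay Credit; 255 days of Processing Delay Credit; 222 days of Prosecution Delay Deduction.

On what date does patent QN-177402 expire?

December 10, 2023

Earliest priority filing: 6 March 1998.
Base term: 6 March 1998 + 25 years → 6 March 2023.
Opposition Stay Credit: +246 days → 7 November 2023.
Processing Delay Credit: +255 days → 19 July 2024.
Prosecution Delay Deduction: −222 days → 10 December 2023.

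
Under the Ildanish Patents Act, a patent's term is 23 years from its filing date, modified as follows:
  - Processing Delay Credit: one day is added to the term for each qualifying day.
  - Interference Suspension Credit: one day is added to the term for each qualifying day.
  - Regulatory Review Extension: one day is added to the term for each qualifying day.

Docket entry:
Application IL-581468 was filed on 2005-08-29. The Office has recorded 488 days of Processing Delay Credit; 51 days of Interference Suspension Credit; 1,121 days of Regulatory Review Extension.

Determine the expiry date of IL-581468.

Base term: filing date + 23 years → 29 August 2028.
Processing Delay Credit: +488 days → 30 December 2029.
Interference Suspension Credit: +51 days → 19 February 2030.
Regulatory Review Extension: +1121 days → 16 March 2033.

March 16, 2033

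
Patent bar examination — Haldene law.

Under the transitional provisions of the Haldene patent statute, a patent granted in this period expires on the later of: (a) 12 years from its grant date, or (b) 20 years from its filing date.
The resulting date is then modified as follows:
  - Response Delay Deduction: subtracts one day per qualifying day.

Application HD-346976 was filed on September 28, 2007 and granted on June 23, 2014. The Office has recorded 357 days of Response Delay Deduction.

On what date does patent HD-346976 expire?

October 6, 2026

(a) grant + 12 years → 23 June 2026.
(b) filing + 20 years → 28 September 2027.
Later of the two: 28 September 2027.
Response Delay Deduction: −357 days → 6 October 2026.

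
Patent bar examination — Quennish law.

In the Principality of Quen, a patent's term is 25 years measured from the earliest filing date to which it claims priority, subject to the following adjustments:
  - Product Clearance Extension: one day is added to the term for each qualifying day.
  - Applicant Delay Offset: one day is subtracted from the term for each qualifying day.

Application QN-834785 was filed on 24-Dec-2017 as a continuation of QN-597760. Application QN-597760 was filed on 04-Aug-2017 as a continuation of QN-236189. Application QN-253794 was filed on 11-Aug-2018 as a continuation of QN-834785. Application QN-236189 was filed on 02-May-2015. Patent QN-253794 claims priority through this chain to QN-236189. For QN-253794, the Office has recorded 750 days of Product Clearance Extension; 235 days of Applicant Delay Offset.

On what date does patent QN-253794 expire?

Earliest priority filing: 2 May 2015.
Base term: 2 May 2015 + 25 years → 2 May 2040.
Product Clearance Extension: +750 days → 22 May 2042.
Applicant Delay Offset: −235 days → 29 September 2041.

2041-09-29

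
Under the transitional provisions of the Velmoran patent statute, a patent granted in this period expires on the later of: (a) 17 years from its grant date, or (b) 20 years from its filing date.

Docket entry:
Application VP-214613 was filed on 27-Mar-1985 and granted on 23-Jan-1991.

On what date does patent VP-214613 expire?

(a) grant + 17 years → 23 January 2008.
(b) filing + 20 years → 27 March 2005.
Later of the two: 23 January 2008.

2008-01-23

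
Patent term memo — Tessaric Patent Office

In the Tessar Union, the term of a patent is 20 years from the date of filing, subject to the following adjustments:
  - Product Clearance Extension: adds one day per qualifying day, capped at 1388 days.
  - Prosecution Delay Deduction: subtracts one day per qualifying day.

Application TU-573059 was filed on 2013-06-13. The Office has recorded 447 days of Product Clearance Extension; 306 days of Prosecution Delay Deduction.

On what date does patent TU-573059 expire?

Base term: filing date + 20 years → 13 June 2033.
Product Clearance Extension: 447 days (within the 1388-day cap) → +447 days → 3 September 2034.
Prosecution Delay Deduction: −306 days → 1 November 2033.

2033-11-01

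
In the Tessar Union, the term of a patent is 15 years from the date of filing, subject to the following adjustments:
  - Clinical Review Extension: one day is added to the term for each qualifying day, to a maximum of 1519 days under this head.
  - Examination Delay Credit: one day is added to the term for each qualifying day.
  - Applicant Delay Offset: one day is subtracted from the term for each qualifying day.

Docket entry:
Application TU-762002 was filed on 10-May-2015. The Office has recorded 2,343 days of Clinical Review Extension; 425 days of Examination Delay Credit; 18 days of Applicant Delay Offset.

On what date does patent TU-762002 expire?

Base term: filing date + 15 years → 10 May 2030.
Clinical Review Extension: 2343 days claimed exceeds the 1519-day cap, so +1519 days → 7 July 2034.
Examination Delay Credit: +425 days → 5 September 2035.
Applicant Delay Offset: −18 days → 18 August 2035.

2035-08-18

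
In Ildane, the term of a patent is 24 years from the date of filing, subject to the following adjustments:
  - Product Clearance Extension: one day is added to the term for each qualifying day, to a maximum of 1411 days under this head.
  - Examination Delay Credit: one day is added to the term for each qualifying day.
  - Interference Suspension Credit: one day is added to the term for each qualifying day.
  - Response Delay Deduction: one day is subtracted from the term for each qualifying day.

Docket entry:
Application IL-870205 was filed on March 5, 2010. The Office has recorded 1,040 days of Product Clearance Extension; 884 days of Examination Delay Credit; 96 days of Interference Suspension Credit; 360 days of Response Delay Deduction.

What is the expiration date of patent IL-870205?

2038-09-20

Base term: filing date + 24 years → 5 March 2034.
Product Clearance Extension: 1040 days (within the 1411-day cap) → +1040 days → 8 January 2037.
Examination Delay Credit: +884 days → 11 June 2039.
Interference Suspension Credit: +96 days → 15 September 2039.
Response Delay Deduction: −360 days → 20 September 2038.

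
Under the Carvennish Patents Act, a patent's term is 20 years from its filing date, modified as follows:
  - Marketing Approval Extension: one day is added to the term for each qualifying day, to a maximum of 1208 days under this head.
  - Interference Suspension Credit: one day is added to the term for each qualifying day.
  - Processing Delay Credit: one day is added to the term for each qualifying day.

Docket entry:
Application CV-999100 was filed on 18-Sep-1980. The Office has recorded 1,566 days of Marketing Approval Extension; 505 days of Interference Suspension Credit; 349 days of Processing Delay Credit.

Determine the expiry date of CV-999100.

May 12, 2006

Base term: filing date + 20 years → 18 September 2000.
Marketing Approval Extension: 1566 days claimed exceeds the 1208-day cap, so +1208 days → 9 January 2004.
Interference Suspension Credit: +505 days → 28 May 2005.
Processing Delay Credit: +349 days → 12 May 2006.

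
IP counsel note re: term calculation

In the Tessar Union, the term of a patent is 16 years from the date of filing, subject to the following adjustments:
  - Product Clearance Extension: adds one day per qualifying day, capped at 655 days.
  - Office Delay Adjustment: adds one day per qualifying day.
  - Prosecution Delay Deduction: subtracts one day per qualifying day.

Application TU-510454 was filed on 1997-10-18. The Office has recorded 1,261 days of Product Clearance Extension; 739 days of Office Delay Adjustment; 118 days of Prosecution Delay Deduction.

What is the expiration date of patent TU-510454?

2017-04-16

Base term: filing date + 16 years → 18 October 2013.
Product Clearance Extension: 1261 days claimed exceeds the 655-day cap, so +655 days → 4 August 2015.
Office Delay Adjustment: +739 days → 12 August 2017.
Prosecution Delay Deduction: −118 days → 16 April 2017.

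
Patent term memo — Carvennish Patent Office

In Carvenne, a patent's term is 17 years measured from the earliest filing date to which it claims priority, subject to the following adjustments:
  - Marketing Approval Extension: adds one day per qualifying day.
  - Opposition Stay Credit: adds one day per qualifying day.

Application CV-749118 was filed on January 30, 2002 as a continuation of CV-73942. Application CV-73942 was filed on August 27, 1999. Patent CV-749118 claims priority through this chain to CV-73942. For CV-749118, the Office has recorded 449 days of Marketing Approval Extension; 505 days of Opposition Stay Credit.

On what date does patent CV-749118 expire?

April 8, 2019

Earliest priority filing: 27 August 1999.
Base term: 27 August 1999 + 17 years → 27 August 2016.
Marketing Approval Extension: +449 days → 19 November 2017.
Opposition Stay Credit: +505 days → 8 April 2019.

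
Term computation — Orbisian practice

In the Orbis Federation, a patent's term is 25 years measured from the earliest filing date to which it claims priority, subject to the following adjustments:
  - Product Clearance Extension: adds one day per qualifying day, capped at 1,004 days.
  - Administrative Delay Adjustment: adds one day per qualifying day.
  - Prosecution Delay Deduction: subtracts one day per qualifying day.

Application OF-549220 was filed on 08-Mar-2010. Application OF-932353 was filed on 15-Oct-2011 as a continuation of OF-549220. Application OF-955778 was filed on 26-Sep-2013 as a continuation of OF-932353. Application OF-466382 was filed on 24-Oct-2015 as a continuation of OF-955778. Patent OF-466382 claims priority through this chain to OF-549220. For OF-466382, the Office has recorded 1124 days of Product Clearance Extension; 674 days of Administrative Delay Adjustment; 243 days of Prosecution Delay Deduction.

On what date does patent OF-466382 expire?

2039-02-10

Earliest priority filing: 8 March 2010.
Base term: 8 March 2010 + 25 years → 8 March 2035.
Product Clearance Extension: 1124 days claimed exceeds the 1004-day cap, so +1004 days → 6 December 2037.
Administrative Delay Adjustment: +674 days → 11 October 2039.
Prosecution Delay Deduction: −243 days → 10 February 2039.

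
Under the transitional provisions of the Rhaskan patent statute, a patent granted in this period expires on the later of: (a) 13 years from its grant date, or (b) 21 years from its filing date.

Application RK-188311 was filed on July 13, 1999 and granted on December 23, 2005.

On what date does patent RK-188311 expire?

(a) grant + 13 years → 23 December 2018.
(b) filing + 21 years → 13 July 2020.
Later of the two: 13 July 2020.

2020-07-13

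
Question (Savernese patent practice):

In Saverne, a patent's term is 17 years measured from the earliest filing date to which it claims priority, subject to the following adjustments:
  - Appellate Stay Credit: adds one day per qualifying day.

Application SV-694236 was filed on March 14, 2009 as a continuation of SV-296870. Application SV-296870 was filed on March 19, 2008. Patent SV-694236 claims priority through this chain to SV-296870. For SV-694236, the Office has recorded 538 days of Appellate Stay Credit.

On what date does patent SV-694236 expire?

September 8, 2026

Earliest priority filing: 19 March 2008.
Base term: 19 March 2008 + 17 years → 19 March 2025.
Appellate Stay Credit: +538 days → 8 September 2026.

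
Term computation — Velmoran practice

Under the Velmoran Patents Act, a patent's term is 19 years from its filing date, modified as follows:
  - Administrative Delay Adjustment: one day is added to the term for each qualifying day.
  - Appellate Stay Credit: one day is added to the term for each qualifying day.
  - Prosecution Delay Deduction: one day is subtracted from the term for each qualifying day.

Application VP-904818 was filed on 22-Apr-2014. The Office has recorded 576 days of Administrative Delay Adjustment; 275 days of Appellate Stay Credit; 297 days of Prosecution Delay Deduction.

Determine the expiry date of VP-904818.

Base term: filing date + 19 years → 22 April 2033.
Administrative Delay Adjustment: +576 days → 19 November 2034.
Appellate Stay Credit: +275 days → 21 August 2035.
Prosecution Delay Deduction: −297 days → 28 October 2034.

October 28, 2034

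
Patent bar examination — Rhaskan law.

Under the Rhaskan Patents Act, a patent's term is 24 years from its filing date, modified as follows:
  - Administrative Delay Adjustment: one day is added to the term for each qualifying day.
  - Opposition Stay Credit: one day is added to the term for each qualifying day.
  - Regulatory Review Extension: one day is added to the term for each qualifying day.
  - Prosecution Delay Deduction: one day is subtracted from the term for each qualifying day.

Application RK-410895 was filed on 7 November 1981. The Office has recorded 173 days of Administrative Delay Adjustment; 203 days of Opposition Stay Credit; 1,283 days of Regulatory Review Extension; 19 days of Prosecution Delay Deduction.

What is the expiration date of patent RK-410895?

May 5, 2010

Base term: filing date + 24 years → 7 November 2005.
Administrative Delay Adjustment: +173 days → 29 April 2006.
Opposition Stay Credit: +203 days → 18 November 2006.
Regulatory Review Extension: +1283 days → 24 May 2010.
Prosecution Delay Deduction: −19 days → 5 May 2010.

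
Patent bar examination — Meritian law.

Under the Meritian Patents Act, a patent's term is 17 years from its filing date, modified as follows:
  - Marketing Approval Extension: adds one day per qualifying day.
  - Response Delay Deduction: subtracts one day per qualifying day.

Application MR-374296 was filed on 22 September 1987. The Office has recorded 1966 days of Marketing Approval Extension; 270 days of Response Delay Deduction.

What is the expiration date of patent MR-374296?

May 15, 2009

Base term: filing date + 17 years → 22 September 2004.
Marketing Approval Extension: +1966 days → 9 February 2010.
Response Delay Deduction: −270 days → 15 May 2009.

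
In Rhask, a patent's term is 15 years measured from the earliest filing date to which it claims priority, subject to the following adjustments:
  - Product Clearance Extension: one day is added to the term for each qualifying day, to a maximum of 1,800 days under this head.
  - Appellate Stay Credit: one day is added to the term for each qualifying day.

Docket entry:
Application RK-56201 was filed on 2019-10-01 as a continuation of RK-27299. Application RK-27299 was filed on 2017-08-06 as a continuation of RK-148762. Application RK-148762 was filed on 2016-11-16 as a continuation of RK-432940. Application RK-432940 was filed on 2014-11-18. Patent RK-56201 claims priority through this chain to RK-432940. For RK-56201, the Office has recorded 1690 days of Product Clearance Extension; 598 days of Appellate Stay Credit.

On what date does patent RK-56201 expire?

2036-02-23

Earliest priority filing: 18 November 2014.
Base term: 18 November 2014 + 15 years → 18 November 2029.
Product Clearance Extension: 1690 days (within the 1800-day cap) → +1690 days → 5 July 2034.
Appellate Stay Credit: +598 days → 23 February 2036.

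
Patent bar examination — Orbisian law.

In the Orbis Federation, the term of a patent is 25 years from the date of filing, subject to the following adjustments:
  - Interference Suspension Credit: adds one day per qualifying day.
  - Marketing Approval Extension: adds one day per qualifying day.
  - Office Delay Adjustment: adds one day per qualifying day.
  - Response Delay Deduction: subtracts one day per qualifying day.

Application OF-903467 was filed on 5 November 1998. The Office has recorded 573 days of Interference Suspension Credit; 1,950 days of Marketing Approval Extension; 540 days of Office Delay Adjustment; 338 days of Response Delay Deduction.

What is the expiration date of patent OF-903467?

Base term: filing date + 25 years → 5 November 2023.
Interference Suspension Credit: +573 days → 31 May 2025.
Marketing Approval Extension: +1950 days → 2 October 2030.
Office Delay Adjustment: +540 days → 25 March 2032.
Response Delay Deduction: −338 days → 22 April 2031.

April 22, 2031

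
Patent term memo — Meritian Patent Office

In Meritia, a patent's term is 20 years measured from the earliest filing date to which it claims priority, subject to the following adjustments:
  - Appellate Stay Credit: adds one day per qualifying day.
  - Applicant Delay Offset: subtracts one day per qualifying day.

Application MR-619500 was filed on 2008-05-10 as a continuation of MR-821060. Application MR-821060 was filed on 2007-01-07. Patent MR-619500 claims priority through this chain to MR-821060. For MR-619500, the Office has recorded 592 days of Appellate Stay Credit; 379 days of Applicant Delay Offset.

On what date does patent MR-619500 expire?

2027-08-08

Earliest priority filing: 7 January 2007.
Base term: 7 January 2007 + 20 years → 7 January 2027.
Appellate Stay Credit: +592 days → 21 August 2028.
Applicant Delay Offset: −379 days → 8 August 2027.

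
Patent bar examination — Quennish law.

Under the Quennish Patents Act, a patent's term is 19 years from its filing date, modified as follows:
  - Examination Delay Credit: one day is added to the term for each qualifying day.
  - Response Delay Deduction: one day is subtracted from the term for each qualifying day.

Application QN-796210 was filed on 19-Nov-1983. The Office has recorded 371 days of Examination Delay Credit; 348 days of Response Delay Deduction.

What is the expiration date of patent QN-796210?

Base term: filing date + 19 years → 19 November 2002.
Examination Delay Credit: +371 days → 25 November 2003.
Response Delay Deduction: −348 days → 12 December 2002.

2002-12-12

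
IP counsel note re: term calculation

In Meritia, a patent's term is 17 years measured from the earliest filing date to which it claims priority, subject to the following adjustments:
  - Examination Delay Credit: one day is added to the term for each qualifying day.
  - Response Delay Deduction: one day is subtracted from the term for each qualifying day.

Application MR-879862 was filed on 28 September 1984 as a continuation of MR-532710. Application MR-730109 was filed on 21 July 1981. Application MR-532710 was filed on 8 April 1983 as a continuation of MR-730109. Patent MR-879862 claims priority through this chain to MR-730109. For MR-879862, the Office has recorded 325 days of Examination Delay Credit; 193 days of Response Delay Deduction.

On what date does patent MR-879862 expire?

Earliest priority filing: 21 July 1981.
Base term: 21 July 1981 + 17 years → 21 July 1998.
Examination Delay Credit: +325 days → 11 June 1999.
Response Delay Deduction: −193 days → 30 November 1998.

November 30, 1998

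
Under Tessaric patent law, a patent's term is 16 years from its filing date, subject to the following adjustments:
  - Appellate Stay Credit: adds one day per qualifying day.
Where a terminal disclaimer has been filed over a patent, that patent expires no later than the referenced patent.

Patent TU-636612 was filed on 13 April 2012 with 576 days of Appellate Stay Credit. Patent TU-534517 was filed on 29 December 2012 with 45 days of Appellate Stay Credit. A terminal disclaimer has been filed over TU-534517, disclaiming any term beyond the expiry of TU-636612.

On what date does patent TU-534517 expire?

February 12, 2029

Natural term of TU-534517:
  Base: filing + 16 years → 29 December 2028.
  Appellate Stay Credit: +45 days → 12 February 2029.
Expiry of referenced patent TU-636612:
  Base: filing + 16 years → 13 April 2028.
  Appellate Stay Credit: +576 days → 10 November 2029.
Terminal disclaimer: TU-534517 expires on the earlier of 12 February 2029 and 10 November 2029.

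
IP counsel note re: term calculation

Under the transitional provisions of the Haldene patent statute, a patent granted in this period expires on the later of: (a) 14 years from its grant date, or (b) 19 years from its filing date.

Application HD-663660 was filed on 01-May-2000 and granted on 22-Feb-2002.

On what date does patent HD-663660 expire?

May 1, 2019

(a) grant + 14 years → 22 February 2016.
(b) filing + 19 years → 1 May 2019.
Later of the two: 1 May 2019.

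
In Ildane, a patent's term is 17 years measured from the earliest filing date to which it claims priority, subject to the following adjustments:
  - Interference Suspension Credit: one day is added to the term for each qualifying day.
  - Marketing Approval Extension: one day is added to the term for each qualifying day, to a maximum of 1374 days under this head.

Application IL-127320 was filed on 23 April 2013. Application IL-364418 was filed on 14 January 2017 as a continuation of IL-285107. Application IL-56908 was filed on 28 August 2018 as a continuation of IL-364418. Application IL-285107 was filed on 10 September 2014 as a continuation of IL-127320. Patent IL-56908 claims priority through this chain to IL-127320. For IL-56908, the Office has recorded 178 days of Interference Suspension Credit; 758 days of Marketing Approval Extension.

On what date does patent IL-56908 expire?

November 14, 2032

Earliest priority filing: 23 April 2013.
Base term: 23 April 2013 + 17 years → 23 April 2030.
Interference Suspension Credit: +178 days → 18 October 2030.
Marketing Approval Extension: 758 days (within the 1374-day cap) → +758 days → 14 November 2032.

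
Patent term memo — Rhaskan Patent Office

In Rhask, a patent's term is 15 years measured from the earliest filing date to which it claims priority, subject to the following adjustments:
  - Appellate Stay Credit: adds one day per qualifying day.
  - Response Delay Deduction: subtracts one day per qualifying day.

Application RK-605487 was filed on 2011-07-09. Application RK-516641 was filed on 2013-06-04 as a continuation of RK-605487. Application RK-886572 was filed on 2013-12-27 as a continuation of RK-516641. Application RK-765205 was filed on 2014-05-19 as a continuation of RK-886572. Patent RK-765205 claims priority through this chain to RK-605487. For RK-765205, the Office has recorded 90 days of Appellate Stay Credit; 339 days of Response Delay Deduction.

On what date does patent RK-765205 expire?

Earliest priority filing: 9 July 2011.
Base term: 9 July 2011 + 15 years → 9 July 2026.
Appellate Stay Credit: +90 days → 7 October 2026.
Response Delay Deduction: −339 days → 2 November 2025.

2025-11-02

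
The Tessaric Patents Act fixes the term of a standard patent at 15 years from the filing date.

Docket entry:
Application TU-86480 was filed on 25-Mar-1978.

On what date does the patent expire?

1993-03-25

Filing date + 15 years → 25 March 1993.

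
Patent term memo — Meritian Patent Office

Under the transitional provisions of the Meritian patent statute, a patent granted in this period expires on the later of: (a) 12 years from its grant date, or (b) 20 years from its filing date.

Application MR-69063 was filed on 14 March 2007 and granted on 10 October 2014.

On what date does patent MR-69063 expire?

March 14, 2027

(a) grant + 12 years → 10 October 2026.
(b) filing + 20 years → 14 March 2027.
Later of the two: 14 March 2027.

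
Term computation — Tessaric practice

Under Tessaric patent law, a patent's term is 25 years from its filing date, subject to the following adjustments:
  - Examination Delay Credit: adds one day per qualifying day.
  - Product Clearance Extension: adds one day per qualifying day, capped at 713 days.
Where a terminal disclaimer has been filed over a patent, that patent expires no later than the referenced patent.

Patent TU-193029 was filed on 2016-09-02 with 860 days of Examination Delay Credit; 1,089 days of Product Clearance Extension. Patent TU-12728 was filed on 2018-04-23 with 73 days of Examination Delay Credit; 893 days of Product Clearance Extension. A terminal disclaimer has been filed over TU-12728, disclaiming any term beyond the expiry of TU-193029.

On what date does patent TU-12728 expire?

2045-06-17

Natural term of TU-12728:
  Base: filing + 25 years → 23 April 2043.
  Examination Delay Credit: +73 days → 5 July 2043.
  Product Clearance Extension: 893 days claimed exceeds the 713-day cap, so +713 days → 17 June 2045.
Expiry of referenced patent TU-193029:
  Base: filing + 25 years → 2 September 2041.
  Examination Delay Credit: +860 days → 10 January 2044.
  Product Clearance Extension: 1089 days claimed exceeds the 713-day cap, so +713 days → 23 December 2045.
Terminal disclaimer: TU-12728 expires on the earlier of 17 June 2045 and 23 December 2045.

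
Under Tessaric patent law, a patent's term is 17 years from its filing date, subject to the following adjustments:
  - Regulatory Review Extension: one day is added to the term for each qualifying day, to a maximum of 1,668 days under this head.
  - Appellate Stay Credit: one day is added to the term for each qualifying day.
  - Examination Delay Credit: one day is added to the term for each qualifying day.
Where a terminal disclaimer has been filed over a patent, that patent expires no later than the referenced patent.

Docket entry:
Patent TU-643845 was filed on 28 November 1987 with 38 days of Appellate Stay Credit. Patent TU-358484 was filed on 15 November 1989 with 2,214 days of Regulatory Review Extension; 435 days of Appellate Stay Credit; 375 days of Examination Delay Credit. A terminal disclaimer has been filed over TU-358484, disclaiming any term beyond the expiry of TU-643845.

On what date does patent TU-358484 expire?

2005-01-05

Natural term of TU-358484:
  Base: filing + 17 years → 15 November 2006.
  Regulatory Review Extension: 2214 days claimed exceeds the 1668-day cap, so +1668 days → 10 June 2011.
  Appellate Stay Credit: +435 days → 18 August 2012.
  Examination Delay Credit: +375 days → 28 August 2013.
Expiry of referenced patent TU-643845:
  Base: filing + 17 years → 28 November 2004.
  Appellate Stay Credit: +38 days → 5 January 2005.
Terminal disclaimer: TU-358484 expires on the earlier of 28 August 2013 and 5 January 2005.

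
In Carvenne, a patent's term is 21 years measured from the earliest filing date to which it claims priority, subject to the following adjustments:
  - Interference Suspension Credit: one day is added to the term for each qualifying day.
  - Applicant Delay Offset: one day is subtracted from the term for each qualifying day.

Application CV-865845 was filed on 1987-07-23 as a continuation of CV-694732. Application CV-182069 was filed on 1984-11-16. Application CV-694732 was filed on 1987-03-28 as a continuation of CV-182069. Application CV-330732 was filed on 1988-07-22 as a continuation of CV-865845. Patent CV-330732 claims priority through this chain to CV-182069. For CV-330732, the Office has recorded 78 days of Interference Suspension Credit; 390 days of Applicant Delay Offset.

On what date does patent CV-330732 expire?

2005-01-08

Earliest priority filing: 16 November 1984.
Base term: 16 November 1984 + 21 years → 16 November 2005.
Interference Suspension Credit: +78 days → 2 February 2006.
Applicant Delay Offset: −390 days → 8 January 2005.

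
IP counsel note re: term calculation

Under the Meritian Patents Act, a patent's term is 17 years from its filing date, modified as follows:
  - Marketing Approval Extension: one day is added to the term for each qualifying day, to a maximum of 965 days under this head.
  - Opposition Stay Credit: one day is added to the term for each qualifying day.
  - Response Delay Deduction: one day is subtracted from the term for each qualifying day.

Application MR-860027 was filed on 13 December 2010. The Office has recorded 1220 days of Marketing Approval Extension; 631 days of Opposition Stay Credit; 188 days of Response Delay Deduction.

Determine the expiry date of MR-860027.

October 21, 2031

Base term: filing date + 17 years → 13 December 2027.
Marketing Approval Extension: 1220 days claimed exceeds the 965-day cap, so +965 days → 4 August 2030.
Opposition Stay Credit: +631 days → 26 April 2032.
Response Delay Deduction: −188 days → 21 October 2031.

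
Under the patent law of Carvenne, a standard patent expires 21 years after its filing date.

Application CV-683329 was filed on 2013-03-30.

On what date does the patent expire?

Filing date + 21 years → 30 March 2034.

March 30, 2034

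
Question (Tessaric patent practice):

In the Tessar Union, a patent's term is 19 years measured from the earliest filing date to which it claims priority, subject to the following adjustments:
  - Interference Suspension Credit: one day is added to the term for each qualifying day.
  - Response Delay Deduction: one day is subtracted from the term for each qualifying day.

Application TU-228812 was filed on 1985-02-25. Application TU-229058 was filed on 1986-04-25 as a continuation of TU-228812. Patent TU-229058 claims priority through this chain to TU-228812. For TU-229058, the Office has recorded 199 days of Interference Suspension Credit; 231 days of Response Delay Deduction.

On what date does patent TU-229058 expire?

Earliest priority filing: 25 February 1985.
Base term: 25 February 1985 + 19 years → 25 February 2004.
Interference Suspension Credit: +199 days → 11 September 2004.
Response Delay Deduction: −231 days → 24 January 2004.

January 24, 2004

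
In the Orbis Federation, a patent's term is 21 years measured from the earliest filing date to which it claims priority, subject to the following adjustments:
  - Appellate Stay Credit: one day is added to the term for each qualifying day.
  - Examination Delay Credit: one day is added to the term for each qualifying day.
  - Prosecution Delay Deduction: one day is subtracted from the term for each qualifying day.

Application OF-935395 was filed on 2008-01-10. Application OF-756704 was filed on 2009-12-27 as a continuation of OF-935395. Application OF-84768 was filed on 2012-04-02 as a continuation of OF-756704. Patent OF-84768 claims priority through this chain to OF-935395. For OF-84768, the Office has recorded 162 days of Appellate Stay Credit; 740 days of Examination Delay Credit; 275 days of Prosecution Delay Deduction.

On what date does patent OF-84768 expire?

September 29, 2030

Earliest priority filing: 10 January 2008.
Base term: 10 January 2008 + 21 years → 10 January 2029.
Appellate Stay Credit: +162 days → 21 June 2029.
Examination Delay Credit: +740 days → 1 July 2031.
Prosecution Delay Deduction: −275 days → 29 September 2030.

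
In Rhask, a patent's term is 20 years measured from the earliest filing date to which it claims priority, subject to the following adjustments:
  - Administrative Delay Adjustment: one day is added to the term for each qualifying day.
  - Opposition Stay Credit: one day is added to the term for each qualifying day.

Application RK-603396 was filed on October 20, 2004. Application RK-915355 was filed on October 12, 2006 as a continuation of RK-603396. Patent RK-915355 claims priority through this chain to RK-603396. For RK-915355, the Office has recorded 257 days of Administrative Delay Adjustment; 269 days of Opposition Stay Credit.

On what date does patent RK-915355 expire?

March 30, 2026

Earliest priority filing: 20 October 2004.
Base term: 20 October 2004 + 20 years → 20 October 2024.
Administrative Delay Adjustment: +257 days → 4 July 2025.
Opposition Stay Credit: +269 days → 30 March 2026.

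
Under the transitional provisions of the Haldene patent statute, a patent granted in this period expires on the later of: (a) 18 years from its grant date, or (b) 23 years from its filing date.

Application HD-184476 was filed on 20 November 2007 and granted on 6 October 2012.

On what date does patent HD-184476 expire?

November 20, 2030

(a) grant + 18 years → 6 October 2030.
(b) filing + 23 years → 20 November 2030.
Later of the two: 20 November 2030.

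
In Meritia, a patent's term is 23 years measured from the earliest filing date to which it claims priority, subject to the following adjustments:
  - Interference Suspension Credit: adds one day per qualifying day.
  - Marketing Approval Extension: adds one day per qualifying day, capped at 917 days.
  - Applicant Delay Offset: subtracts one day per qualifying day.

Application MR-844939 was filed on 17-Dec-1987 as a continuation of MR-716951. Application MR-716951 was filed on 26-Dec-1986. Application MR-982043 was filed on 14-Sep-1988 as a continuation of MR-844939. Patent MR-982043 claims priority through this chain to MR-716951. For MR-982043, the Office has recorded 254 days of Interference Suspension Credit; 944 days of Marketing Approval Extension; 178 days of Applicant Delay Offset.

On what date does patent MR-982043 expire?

Earliest priority filing: 26 December 1986.
Base term: 26 December 1986 + 23 years → 26 December 2009.
Interference Suspension Credit: +254 days → 6 September 2010.
Marketing Approval Extension: 944 days claimed exceeds the 917-day cap, so +917 days → 11 March 2013.
Applicant Delay Offset: −178 days → 14 September 2012.

September 14, 2012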